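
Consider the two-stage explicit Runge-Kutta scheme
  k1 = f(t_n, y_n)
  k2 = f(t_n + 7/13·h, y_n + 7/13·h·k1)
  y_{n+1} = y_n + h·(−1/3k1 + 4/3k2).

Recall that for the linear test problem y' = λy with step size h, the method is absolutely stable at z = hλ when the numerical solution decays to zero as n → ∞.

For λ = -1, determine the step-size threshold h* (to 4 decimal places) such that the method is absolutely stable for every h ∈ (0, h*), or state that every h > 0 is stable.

On y'=λy, z=hλ:
  k1=λy_n ⇒ h·k1=z·y_n;  k2=λ(1+7/13z)y_n ⇒ h·k2=z(1+7/13z)y_n
  y_{n+1}/y_n = 1 − 1/3z + 4/3z(1+7/13z) = 1 + z + 28/39z²
  ⇒ R(z) = 1 + z + 28/39z².

Boundary: |R(x)|=1, x<0.
x=-1.17: |R|=0.8128
R=1: x+28/39x²=0 ⇒ x=−39/28=-1.3929; min R=1−1/(4·28/39)=0.6518>−1
Confirm numerically:
  x=-1.272: |R|=0.88963 <1
  x=-0.925: |R|=0.68929 <1
  x=-0.919: |R|=0.68735 <1
  x=-0.582: |R|=0.66119 <1
  x=-1.908: |R|=1.70567 >1
  x=-1.648: |R|=1.30188 >1
  x=-1.468: |R|=1.07920 >1
Stable set (-1.3929, 0).

(-1.3929,0); λ=-1 ⇒ h* = (39/28)/1 = 1.3929.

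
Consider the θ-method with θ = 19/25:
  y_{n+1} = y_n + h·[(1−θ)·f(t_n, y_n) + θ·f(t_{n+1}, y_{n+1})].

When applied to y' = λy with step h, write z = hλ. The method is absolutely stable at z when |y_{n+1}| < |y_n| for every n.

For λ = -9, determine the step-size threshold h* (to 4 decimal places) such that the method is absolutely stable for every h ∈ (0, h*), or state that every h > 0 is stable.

unbounded; (−∞, 0). Any h>0 works for λ=-9.

Test eqn y'=λy, z=hλ:
  y_{n+1} = y_n + z·[6/25·y_n + 19/25·y_{n+1}] ⇒ (1 − 19/25z)y_{n+1} = (1 + 6/25z)y_n
  so R(z) = (1 + 6/25z)/(1 − 19/25z).

Find x<0 with |R(x)|<1.
x=-1.68: |R|=0.2621
x=-2: |R|=0.2063
x=-10: |R|=0.1628
x=-100: |R|=0.2987
θ=19/25≥1/2 ⇒ |1+6/25x|<|1−19/25x| ∀x<0 ⇒ stable on all of ℝ⁻.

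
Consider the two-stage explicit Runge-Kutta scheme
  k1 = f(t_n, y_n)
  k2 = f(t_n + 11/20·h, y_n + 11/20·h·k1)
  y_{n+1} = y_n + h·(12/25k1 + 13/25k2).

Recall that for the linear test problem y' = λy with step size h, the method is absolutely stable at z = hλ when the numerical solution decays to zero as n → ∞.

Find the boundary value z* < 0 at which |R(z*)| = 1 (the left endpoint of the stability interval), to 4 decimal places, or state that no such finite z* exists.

On y'=λy, z=hλ:
  k1=λy_n ⇒ h·k1=z·y_n;  k2=λ(1+11/20z)y_n ⇒ h·k2=z(1+11/20z)y_n
  y_{n+1}/y_n = 1 + 12/25z + 13/25z(1+11/20z) = 1 + z + 143/500z²
  Hence R(z) = 1 + z + 143/500z².

Solve |R(x)|<1 on ℝ⁻.
x=-1.74: |R|=0.1259
R=1: x+143/500x²=0 ⇒ x=−500/143=-3.4965; min R=1−1/(4·143/500)=0.1259>−1
Confirm numerically:
  x=-2.632: |R|=0.34924 <1
  x=-2.469: |R|=0.27444 <1
  x=-2.246: |R|=0.19673 <1
  x=-3.619: |R|=1.12679 >1
  x=-3.595: |R|=1.10127 >1
  x=-3.524: |R|=1.02771 >1
Stable set (-3.4965, 0).

z* = -3.4965.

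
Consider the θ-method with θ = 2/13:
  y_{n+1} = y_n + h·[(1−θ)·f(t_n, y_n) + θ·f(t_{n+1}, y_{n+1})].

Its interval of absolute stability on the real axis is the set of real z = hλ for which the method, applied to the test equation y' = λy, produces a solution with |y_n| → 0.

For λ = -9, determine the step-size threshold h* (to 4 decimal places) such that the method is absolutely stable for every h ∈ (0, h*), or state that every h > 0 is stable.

(-2.8889,0); λ=-9 ⇒ h* = (26/9)/9 = 0.3210.

On y'=λy, z=hλ:
  y_{n+1} = y_n + z·[11/13·y_n + 2/13·y_{n+1}] ⇒ (1 − 2/13z)y_{n+1} = (1 + 11/13z)y_n
  R(z) = (1 + 11/13z)/(1 − 2/13z).

Boundary: |R(x)|=1, x<0.
x=-0.72: |R|=0.3518
R=−1: 1+11/13x = −1+2/13x ⇒ -9/13x=2 ⇒ x=2/(-9/13)=-2.8889
Confirm numerically:
  x=-2.528: |R|=0.82012 <1
  x=-1.856: |R|=0.44375 <1
  x=-1.713: |R|=0.35572 <1
  x=-1.360: |R|=0.12468 <1
  x=-3.263: |R|=1.17244 >1
  x=-2.987: |R|=1.04654 >1
  x=-2.984: |R|=1.04513 >1
Stable set (-2.8889, 0).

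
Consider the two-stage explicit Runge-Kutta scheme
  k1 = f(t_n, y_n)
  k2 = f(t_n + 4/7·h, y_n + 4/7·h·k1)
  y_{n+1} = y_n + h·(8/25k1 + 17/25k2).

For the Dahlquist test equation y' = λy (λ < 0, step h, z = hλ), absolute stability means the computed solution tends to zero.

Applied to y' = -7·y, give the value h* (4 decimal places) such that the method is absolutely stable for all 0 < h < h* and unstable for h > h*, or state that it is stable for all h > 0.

With y'=λy (z=hλ):
  k1=λy_n ⇒ h·k1=z·y_n;  k2=λ(1+4/7z)y_n ⇒ h·k2=z(1+4/7z)y_n
  y_{n+1}/y_n = 1 + 8/25z + 17/25z(1+4/7z) = 1 + z + 68/175z²
  so R(z) = 1 + z + 68/175z².

Solve |R(x)|<1 on ℝ⁻.
x=-1.14: |R|=0.3650
R=1: x+68/175x²=0 ⇒ x=−175/68=-2.5735; min R=1−1/(4·68/175)=0.3566>−1
Confirm numerically:
  x=-2.371: |R|=0.81341 <1
  x=-2.362: |R|=0.80586 <1
  x=-2.320: |R|=0.77145 <1
  x=-1.875: |R|=0.49107 <1
  x=-3.090: |R|=1.62012 >1
  x=-2.957: |R|=1.44061 >1
  x=-2.766: |R|=1.20687 >1
Interval (-2.5735, 0).

(-2.5735,0); λ=-7 ⇒ h* = (175/68)/7 = 0.3676.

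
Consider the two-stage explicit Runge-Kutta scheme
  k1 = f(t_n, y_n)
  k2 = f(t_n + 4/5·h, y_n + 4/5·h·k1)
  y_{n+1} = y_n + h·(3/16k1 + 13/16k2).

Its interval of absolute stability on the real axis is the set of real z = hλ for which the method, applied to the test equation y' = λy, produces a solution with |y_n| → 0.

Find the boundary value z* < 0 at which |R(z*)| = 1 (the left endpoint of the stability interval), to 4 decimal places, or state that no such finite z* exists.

z* = -1.5385.

Set f=λy, z=hλ:
  k1=λy_n ⇒ h·k1=z·y_n;  k2=λ(1+4/5z)y_n ⇒ h·k2=z(1+4/5z)y_n
  y_{n+1}/y_n = 1 + 3/16z + 13/16z(1+4/5z) = 1 + z + 13/20z²
  R(z) = 1 + z + 13/20z².

Boundary: |R(x)|=1, x<0.
x=-0.47: |R|=0.6736
R=1: x+13/20x²=0 ⇒ x=−20/13=-1.5385; min R=1−1/(4·13/20)=0.6154>−1
Confirm numerically:
  x=-1.447: |R|=0.91398 <1
  x=-0.819: |R|=0.61699 <1
  x=-0.743: |R|=0.61583 <1
  x=-1.922: |R|=1.47915 >1
  x=-1.868: |R|=1.40013 >1
  x=-1.696: |R|=1.17367 >1
So |R|<1 on (-1.5385, 0).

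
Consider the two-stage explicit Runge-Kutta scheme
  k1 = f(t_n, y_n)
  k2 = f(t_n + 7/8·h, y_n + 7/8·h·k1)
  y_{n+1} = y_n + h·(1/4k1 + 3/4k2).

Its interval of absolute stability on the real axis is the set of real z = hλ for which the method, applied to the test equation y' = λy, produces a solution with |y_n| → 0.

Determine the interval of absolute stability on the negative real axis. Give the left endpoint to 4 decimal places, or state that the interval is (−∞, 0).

(-1.5238, 0).

Set f=λy, z=hλ:
  k1=λy_n ⇒ h·k1=z·y_n;  k2=λ(1+7/8z)y_n ⇒ h·k2=z(1+7/8z)y_n
  y_{n+1}/y_n = 1 + 1/4z + 3/4z(1+7/8z) = 1 + z + 21/32z²
  ⇒ R(z) = 1 + z + 21/32z².

Boundary: |R(x)|=1, x<0.
x=-1.55: |R|=1.0266
R=1: x+21/32x²=0 ⇒ x=−32/21=-1.5238; min R=1−1/(4·21/32)=0.6190>−1
Confirm numerically:
  x=-1.183: |R|=0.73541 <1
  x=-1.182: |R|=0.73486 <1
  x=-1.171: |R|=0.72888 <1
  x=-0.807: |R|=0.62038 <1
  x=-1.913: |R|=1.48859 >1
  x=-1.663: |R|=1.15190 >1
  x=-1.637: |R|=1.12160 >1
So |R|<1 on (-1.5238, 0).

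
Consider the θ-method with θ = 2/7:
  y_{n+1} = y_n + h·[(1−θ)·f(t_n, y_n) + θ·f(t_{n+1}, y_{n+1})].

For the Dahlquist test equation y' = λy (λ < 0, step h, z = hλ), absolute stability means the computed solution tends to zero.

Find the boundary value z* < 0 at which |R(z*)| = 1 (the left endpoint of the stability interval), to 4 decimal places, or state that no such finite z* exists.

Test eqn y'=λy, z=hλ:
  y_{n+1} = y_n + z·[5/7·y_n + 2/7·y_{n+1}] ⇒ (1 − 2/7z)y_{n+1} = (1 + 5/7z)y_n
  R(z) = (1 + 5/7z)/(1 − 2/7z).

Find x<0 with |R(x)|<1.
x=-1.58: |R|=0.0886
R=−1: 1+5/7x = −1+2/7x ⇒ -3/7x=2 ⇒ x=2/(-3/7)=-4.6667
Confirm numerically:
  x=-4.409: |R|=0.95113 <1
  x=-4.173: |R|=0.90349 <1
  x=-2.690: |R|=0.52100 <1
  x=-2.092: |R|=0.30937 <1
  x=-5.147: |R|=1.08332 >1
  x=-4.734: |R|=1.01227 >1
Interval (-4.6667, 0).

left endpoint -4.6667.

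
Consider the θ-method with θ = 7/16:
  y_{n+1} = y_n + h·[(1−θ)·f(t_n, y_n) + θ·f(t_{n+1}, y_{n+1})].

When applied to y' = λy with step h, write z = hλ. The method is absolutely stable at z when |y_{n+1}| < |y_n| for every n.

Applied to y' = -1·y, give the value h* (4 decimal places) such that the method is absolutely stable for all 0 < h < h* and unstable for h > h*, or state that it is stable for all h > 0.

On y'=λy, z=hλ:
  y_{n+1} = y_n + z·[9/16·y_n + 7/16·y_{n+1}] ⇒ (1 − 7/16z)y_{n+1} = (1 + 9/16z)y_n
  R(z) = (1 + 9/16z)/(1 − 7/16z).

Solve |R(x)|<1 on ℝ⁻.
x=-1.43: |R|=0.1203
R=−1: 1+9/16x = −1+7/16x ⇒ -1/8x=2 ⇒ x=2/(-1/8)=-16.0000
Confirm numerically:
  x=-14.854: |R|=0.98090 <1
  x=-12.593: |R|=0.93458 <1
  x=-9.375: |R|=0.83767 <1
  x=-16.448: |R|=1.00683 >1
  x=-16.240: |R|=1.00370 >1
Interval (-16.0000, 0).

(-16.0000,0); λ=-1 ⇒ h* = (16)/1 = 16.0000.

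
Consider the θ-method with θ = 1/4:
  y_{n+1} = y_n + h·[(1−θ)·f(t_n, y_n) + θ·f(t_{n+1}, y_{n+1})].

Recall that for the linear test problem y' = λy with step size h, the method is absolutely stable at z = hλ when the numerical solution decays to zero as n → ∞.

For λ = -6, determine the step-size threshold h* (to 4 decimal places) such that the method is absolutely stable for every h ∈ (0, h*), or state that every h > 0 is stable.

(-4.0000,0); λ=-6 ⇒ h* = (4)/6 = 0.6667.

Test eqn y'=λy, z=hλ:
  y_{n+1} = y_n + z·[3/4·y_n + 1/4·y_{n+1}] ⇒ (1 − 1/4z)y_{n+1} = (1 + 3/4z)y_n
  R(z) = (1 + 3/4z)/(1 − 1/4z).

Find x<0 with |R(x)|<1.
x=-0.92: |R|=0.2520
R=−1: 1+3/4x = −1+1/4x ⇒ -1/2x=2 ⇒ x=2/(-1/2)=-4.0000
Confirm numerically:
  x=-3.295: |R|=0.80672 <1
  x=-2.680: |R|=0.60479 <1
  x=-2.048: |R|=0.35450 <1
  x=-4.285: |R|=1.06880 >1
  x=-4.095: |R|=1.02347 >1
Interval (-4.0000, 0).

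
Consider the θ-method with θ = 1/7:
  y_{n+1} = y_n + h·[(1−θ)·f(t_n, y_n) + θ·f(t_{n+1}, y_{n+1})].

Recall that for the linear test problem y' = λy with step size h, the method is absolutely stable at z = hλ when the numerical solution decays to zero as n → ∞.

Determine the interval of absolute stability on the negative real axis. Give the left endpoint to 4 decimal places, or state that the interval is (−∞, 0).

Set f=λy, z=hλ:
  y_{n+1} = y_n + z·[6/7·y_n + 1/7·y_{n+1}] ⇒ (1 − 1/7z)y_{n+1} = (1 + 6/7z)y_n
  ⇒ R(z) = (1 + 6/7z)/(1 − 1/7z).

Find x<0 with |R(x)|<1.
x=-1.1: |R|=0.0494
R=−1: 1+6/7x = −1+1/7x ⇒ -5/7x=2 ⇒ x=2/(-5/7)=-2.8000
Confirm numerically:
  x=-2.428: |R|=0.80272 <1
  x=-2.325: |R|=0.74531 <1
  x=-2.119: |R|=0.62660 <1
  x=-2.049: |R|=0.58504 <1
  x=-3.363: |R|=1.27164 >1
  x=-3.048: |R|=1.12341 >1
Interval (-2.8000, 0).

z∈(-2.8000,0).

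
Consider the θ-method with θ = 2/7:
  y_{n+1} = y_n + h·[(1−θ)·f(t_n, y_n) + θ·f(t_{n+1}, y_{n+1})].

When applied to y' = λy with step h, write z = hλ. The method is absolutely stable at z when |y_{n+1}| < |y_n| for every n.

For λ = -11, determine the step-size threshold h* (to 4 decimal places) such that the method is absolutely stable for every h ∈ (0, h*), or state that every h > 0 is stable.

On y'=λy, z=hλ:
  y_{n+1} = y_n + z·[5/7·y_n + 2/7·y_{n+1}] ⇒ (1 − 2/7z)y_{n+1} = (1 + 5/7z)y_n
  so R(z) = (1 + 5/7z)/(1 − 2/7z).

Boundary: |R(x)|=1, x<0.
x=-1.8: |R|=0.1887
R=−1: 1+5/7x = −1+2/7x ⇒ -3/7x=2 ⇒ x=2/(-3/7)=-4.6667
Confirm numerically:
  x=-3.585: |R|=0.77100 <1
  x=-2.434: |R|=0.43563 <1
  x=-1.901: |R|=0.23190 <1
  x=-5.245: |R|=1.09920 >1
  x=-4.710: |R|=1.00792 >1
Stable set (-4.6667, 0).

(-4.6667,0); λ=-11 ⇒ h* = (14/3)/11 = 0.4242.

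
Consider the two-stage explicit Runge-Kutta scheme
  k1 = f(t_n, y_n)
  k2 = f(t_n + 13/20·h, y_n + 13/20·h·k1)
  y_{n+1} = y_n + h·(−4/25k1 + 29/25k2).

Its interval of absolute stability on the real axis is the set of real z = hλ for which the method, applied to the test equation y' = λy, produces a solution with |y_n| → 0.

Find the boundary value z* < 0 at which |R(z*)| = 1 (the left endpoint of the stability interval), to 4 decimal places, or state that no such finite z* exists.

z* = -1.3263.

With y'=λy (z=hλ):
  k1=λy_n ⇒ h·k1=z·y_n;  k2=λ(1+13/20z)y_n ⇒ h·k2=z(1+13/20z)y_n
  y_{n+1}/y_n = 1 − 4/25z + 29/25z(1+13/20z) = 1 + z + 377/500z²
  Hence R(z) = 1 + z + 377/500z².

Solve |R(x)|<1 on ℝ⁻.
x=-0.56: |R|=0.6765
R=1: x+377/500x²=0 ⇒ x=−500/377=-1.3263; min R=1−1/(4·377/500)=0.6684>−1
Confirm numerically:
  x=-0.803: |R|=0.68319 <1
  x=-0.738: |R|=0.67266 <1
  x=-0.678: |R|=0.66860 <1
  x=-1.691: |R|=1.46505 >1
  x=-1.559: |R|=1.27358 >1
  x=-1.353: |R|=1.02728 >1
Stable set (-1.3263, 0).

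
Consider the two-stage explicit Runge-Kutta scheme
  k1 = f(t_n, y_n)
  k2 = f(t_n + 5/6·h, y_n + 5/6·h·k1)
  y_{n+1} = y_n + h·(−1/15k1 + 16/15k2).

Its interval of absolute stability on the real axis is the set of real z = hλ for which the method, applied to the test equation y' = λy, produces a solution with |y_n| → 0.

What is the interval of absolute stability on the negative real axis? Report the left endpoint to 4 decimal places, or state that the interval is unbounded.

On y'=λy, z=hλ:
  k1=λy_n ⇒ h·k1=z·y_n;  k2=λ(1+5/6z)y_n ⇒ h·k2=z(1+5/6z)y_n
  y_{n+1}/y_n = 1 − 1/15z + 16/15z(1+5/6z) = 1 + z + 8/9z²
  so R(z) = 1 + z + 8/9z².

Find x<0 with |R(x)|<1.
x=-1.18: |R|=1.0577
R=1: x+8/9x²=0 ⇒ x=−9/8=-1.1250; min R=1−1/(4·8/9)=0.7188>−1
Confirm numerically:
  x=-0.892: |R|=0.81526 <1
  x=-0.791: |R|=0.76516 <1
  x=-0.767: |R|=0.75592 <1
  x=-1.596: |R|=1.66819 >1
  x=-1.333: |R|=1.24646 >1
Interval (-1.1250, 0).

z∈(-1.1250,0).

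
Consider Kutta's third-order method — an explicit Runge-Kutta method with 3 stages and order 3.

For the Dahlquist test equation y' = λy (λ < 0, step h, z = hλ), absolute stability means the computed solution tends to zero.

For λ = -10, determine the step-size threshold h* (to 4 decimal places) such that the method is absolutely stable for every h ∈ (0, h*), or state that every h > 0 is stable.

(-2.5127,0); λ=-10 ⇒ h* = 0.2513.

Set f=λy, z=hλ:
  order 3, 3-stage ⇒ R(z)=1+z+z^2/2+z^3/6
  (e.g. R(-1.73)=-0.09650, |R|=0.09650)

Need |R(x)|<1, x<0.
x=-1.73: |R|=0.0965
|R(-1.49)|=0.0687 |R(-0.68)|=0.4988 |R(-0.57)|=0.5616
Bisect:
  x_lo=-2.9944 |R|=1.9861  x_hi=-0.1946 |R|=0.8231
  mid=-1.59454 |R|=0.00104 →hi
  mid=-2.29449 |R|=0.67544 →hi
  mid=-2.64446 |R|=1.23007 →lo
  mid=-2.46947 |R|=0.93026 →hi
  mid=-2.55697 |R|=1.07420 →lo
  mid=-2.51322 |R|=1.00078 →lo
  mid=-2.49135 |R|=0.96516 →hi
  mid=-2.50228 |R|=0.98288 →hi
  mid=-2.50775 |R|=0.99181 →hi
  ...
  [-2.51288,-2.51271] ⇒ x*=-2.5127
Stable set (-2.5127, 0).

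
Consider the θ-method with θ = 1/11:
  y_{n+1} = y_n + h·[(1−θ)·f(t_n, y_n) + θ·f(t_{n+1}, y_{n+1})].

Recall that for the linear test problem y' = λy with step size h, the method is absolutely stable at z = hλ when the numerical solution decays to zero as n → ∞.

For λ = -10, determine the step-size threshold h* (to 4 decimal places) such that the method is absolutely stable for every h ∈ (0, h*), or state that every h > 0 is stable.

(-2.4444,0); λ=-10 ⇒ h* = (22/9)/10 = 0.2444.

Set f=λy, z=hλ:
  y_{n+1} = y_n + z·[10/11·y_n + 1/11·y_{n+1}] ⇒ (1 − 1/11z)y_{n+1} = (1 + 10/11z)y_n
  ⇒ R(z) = (1 + 10/11z)/(1 − 1/11z).

Boundary: |R(x)|=1, x<0.
x=-1.2: |R|=0.0820
R=−1: 1+10/11x = −1+1/11x ⇒ -9/11x=2 ⇒ x=2/(-9/11)=-2.4444
Confirm numerically:
  x=-2.205: |R|=0.83680 <1
  x=-2.200: |R|=0.83333 <1
  x=-1.057: |R|=0.03566 <1
  x=-3.041: |R|=1.38238 >1
  x=-2.855: |R|=1.26669 >1
  x=-2.621: |R|=1.11666 >1
So |R|<1 on (-2.4444, 0).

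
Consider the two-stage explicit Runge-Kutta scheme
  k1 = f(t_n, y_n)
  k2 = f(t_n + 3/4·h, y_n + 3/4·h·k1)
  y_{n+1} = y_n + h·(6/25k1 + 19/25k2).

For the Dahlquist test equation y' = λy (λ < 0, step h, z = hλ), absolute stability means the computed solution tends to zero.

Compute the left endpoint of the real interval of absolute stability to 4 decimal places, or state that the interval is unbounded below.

left endpoint -1.7544.

Set f=λy, z=hλ:
  k1=λy_n ⇒ h·k1=z·y_n;  k2=λ(1+3/4z)y_n ⇒ h·k2=z(1+3/4z)y_n
  y_{n+1}/y_n = 1 + 6/25z + 19/25z(1+3/4z) = 1 + z + 57/100z²
  so R(z) = 1 + z + 57/100z².

Find x<0 with |R(x)|<1.
x=-1.65: |R|=0.9018
R=1: x+57/100x²=0 ⇒ x=−100/57=-1.7544; min R=1−1/(4·57/100)=0.5614>−1
Confirm numerically:
  x=-1.551: |R|=0.82019 <1
  x=-1.545: |R|=0.81560 <1
  x=-1.230: |R|=0.63235 <1
  x=-1.110: |R|=0.59230 <1
  x=-2.036: |R|=1.32682 >1
  x=-1.857: |R|=1.10862 >1
Stable set (-1.7544, 0).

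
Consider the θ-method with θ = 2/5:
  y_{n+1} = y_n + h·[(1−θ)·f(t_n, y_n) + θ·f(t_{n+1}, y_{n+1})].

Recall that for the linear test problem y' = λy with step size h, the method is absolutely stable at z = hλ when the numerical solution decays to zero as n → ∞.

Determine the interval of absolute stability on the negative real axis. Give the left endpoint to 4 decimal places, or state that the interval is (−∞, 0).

z∈(-10.0000,0).

On y'=λy, z=hλ:
  y_{n+1} = y_n + z·[3/5·y_n + 2/5·y_{n+1}] ⇒ (1 − 2/5z)y_{n+1} = (1 + 3/5z)y_n
  Hence R(z) = (1 + 3/5z)/(1 − 2/5z).

Boundary: |R(x)|=1, x<0.
x=-0.88: |R|=0.3491
R=−1: 1+3/5x = −1+2/5x ⇒ -1/5x=2 ⇒ x=2/(-1/5)=-10.0000
Confirm numerically:
  x=-9.467: |R|=0.97773 <1
  x=-7.885: |R|=0.89817 <1
  x=-7.077: |R|=0.84739 <1
  x=-5.144: |R|=0.68237 <1
  x=-10.479: |R|=1.01845 >1
  x=-10.440: |R|=1.01700 >1
  x=-10.091: |R|=1.00361 >1
Stable set (-10.0000, 0).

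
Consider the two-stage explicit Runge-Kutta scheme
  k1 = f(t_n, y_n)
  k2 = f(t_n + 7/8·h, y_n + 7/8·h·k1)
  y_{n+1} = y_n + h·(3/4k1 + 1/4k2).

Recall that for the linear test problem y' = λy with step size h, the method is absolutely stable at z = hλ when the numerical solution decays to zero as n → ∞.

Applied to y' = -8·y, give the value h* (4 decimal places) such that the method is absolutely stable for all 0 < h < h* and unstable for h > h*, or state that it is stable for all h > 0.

With y'=λy (z=hλ):
  k1=λy_n ⇒ h·k1=z·y_n;  k2=λ(1+7/8z)y_n ⇒ h·k2=z(1+7/8z)y_n
  y_{n+1}/y_n = 1 + 3/4z + 1/4z(1+7/8z) = 1 + z + 7/32z²
  R(z) = 1 + z + 7/32z².

Need |R(x)|<1, x<0.
x=-1.4: |R|=0.0287
R=1: x+7/32x²=0 ⇒ x=−32/7=-4.5714; min R=1−1/(4·7/32)=-0.1429>−1
Confirm numerically:
  x=-3.728: |R|=0.31218 <1
  x=-2.379: |R|=0.14095 <1
  x=-1.852: |R|=0.10171 <1
  x=-5.115: |R|=1.60821 >1
  x=-5.053: |R|=1.53230 >1
Stable set (-4.5714, 0).

(-4.5714,0); λ=-8 ⇒ h* = (32/7)/8 = 0.5714.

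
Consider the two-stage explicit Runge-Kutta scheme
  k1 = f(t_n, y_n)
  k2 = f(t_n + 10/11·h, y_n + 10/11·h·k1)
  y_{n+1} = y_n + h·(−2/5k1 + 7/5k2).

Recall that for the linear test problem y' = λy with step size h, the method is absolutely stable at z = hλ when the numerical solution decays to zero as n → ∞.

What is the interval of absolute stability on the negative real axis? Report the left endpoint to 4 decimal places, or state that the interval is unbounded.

On y'=λy, z=hλ:
  k1=λy_n ⇒ h·k1=z·y_n;  k2=λ(1+10/11z)y_n ⇒ h·k2=z(1+10/11z)y_n
  y_{n+1}/y_n = 1 − 2/5z + 7/5z(1+10/11z) = 1 + z + 14/11z²
  ⇒ R(z) = 1 + z + 14/11z².

Boundary: |R(x)|=1, x<0.
x=-0.9: |R|=1.1309
R=1: x+14/11x²=0 ⇒ x=−11/14=-0.7857; min R=1−1/(4·14/11)=0.8036>−1
Confirm numerically:
  x=-0.616: |R|=0.86694 <1
  x=-0.524: |R|=0.82546 <1
  x=-0.386: |R|=0.80363 <1
  x=-1.317: |R|=1.89053 >1
  x=-1.131: |R|=1.49702 >1
  x=-0.825: |R|=1.04125 >1
So |R|<1 on (-0.7857, 0).

z∈(-0.7857,0).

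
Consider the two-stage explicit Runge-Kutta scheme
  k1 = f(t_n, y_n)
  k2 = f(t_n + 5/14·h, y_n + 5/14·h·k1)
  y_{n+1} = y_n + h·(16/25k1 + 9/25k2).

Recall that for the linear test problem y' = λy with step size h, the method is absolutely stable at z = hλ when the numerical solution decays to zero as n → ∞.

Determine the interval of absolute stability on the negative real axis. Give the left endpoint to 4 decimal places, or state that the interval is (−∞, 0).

z∈(-7.7778,0).

Set f=λy, z=hλ:
  k1=λy_n ⇒ h·k1=z·y_n;  k2=λ(1+5/14z)y_n ⇒ h·k2=z(1+5/14z)y_n
  y_{n+1}/y_n = 1 + 16/25z + 9/25z(1+5/14z) = 1 + z + 9/70z²
  Hence R(z) = 1 + z + 9/70z².

Need |R(x)|<1, x<0.
x=-0.85: |R|=0.2429
R=1: x+9/70x²=0 ⇒ x=−70/9=-7.7778; min R=1−1/(4·9/70)=-0.9444>−1
Confirm numerically:
  x=-6.704: |R|=0.07446 <1
  x=-6.086: |R|=0.32379 <1
  x=-4.850: |R|=0.82568 <1
  x=-4.052: |R|=0.94102 <1
  x=-8.174: |R|=1.41641 >1
  x=-8.019: |R|=1.24870 >1
Interval (-7.7778, 0).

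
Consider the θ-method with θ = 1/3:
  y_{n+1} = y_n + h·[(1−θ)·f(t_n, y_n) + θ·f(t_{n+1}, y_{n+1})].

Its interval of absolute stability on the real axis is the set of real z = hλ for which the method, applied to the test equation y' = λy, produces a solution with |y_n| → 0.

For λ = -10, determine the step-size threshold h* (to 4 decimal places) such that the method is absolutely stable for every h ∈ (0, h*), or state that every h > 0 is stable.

(-6.0000,0); λ=-10 ⇒ h* = (6)/10 = 0.6000.

On y'=λy, z=hλ:
  y_{n+1} = y_n + z·[2/3·y_n + 1/3·y_{n+1}] ⇒ (1 − 1/3z)y_{n+1} = (1 + 2/3z)y_n
  so R(z) = (1 + 2/3z)/(1 − 1/3z).

Solve |R(x)|<1 on ℝ⁻.
x=-0.92: |R|=0.2959
R=−1: 1+2/3x = −1+1/3x ⇒ -1/3x=2 ⇒ x=2/(-1/3)=-6.0000
Confirm numerically:
  x=-5.575: |R|=0.95044 <1
  x=-3.974: |R|=0.70949 <1
  x=-3.681: |R|=0.65290 <1
  x=-3.191: |R|=0.54628 <1
  x=-6.429: |R|=1.04550 >1
  x=-6.254: |R|=1.02745 >1
So |R|<1 on (-6.0000, 0).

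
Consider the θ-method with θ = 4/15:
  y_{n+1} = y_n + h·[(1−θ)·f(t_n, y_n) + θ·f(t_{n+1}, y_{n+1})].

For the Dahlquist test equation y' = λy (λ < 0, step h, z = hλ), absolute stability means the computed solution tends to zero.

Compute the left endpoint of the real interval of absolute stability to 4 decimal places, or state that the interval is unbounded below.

left endpoint -4.2857.

With y'=λy (z=hλ):
  y_{n+1} = y_n + z·[11/15·y_n + 4/15·y_{n+1}] ⇒ (1 − 4/15z)y_{n+1} = (1 + 11/15z)y_n
  Hence R(z) = (1 + 11/15z)/(1 − 4/15z).

Find x<0 with |R(x)|<1.
x=-0.44: |R|=0.6062
R=−1: 1+11/15x = −1+4/15x ⇒ -7/15x=2 ⇒ x=2/(-7/15)=-4.2857
Confirm numerically:
  x=-2.781: |R|=0.59681 <1
  x=-2.034: |R|=0.31872 <1
  x=-1.840: |R|=0.23435 <1
  x=-4.390: |R|=1.02242 >1
  x=-4.341: |R|=1.01196 >1
Stable set (-4.2857, 0).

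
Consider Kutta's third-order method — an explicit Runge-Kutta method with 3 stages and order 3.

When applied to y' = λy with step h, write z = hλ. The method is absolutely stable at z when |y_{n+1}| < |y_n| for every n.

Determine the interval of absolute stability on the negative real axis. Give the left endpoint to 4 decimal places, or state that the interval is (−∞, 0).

z∈(-2.5127,0).

Test eqn y'=λy, z=hλ:
  order 3, 3-stage ⇒ R(z)=1+z+z^2/2+z^3/6
  (e.g. R(-1.37)=0.13989, |R|=0.13989)

Solve |R(x)|<1 on ℝ⁻.
x=-1.37: |R|=0.1399
|R(-2.54)|=1.0454 |R(-1.91)|=0.2473 |R(-1.04)|=0.3133
Bisect:
  x_lo=-2.9797 |R|=1.9496  x_hi=-0.2394 |R|=0.7870
  mid=-1.60954 |R|=0.00918 →hi
  mid=-2.29461 |R|=0.67560 →hi
  mid=-2.63715 |R|=1.21657 →lo
  mid=-2.46588 |R|=0.92459 →hi
  mid=-2.55151 |R|=1.06489 →lo
  mid=-2.50870 |R|=0.99336 →hi
  mid=-2.53011 |R|=1.02877 →lo
  ...
  [-2.51288,-2.51271] ⇒ x*=-2.5127
So |R|<1 on (-2.5127, 0).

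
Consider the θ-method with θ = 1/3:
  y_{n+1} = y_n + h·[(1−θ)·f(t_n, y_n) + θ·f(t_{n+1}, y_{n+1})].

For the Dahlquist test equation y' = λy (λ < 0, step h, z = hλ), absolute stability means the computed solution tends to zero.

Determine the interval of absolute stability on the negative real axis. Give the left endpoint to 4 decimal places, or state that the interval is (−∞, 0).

Test eqn y'=λy, z=hλ:
  y_{n+1} = y_n + z·[2/3·y_n + 1/3·y_{n+1}] ⇒ (1 − 1/3z)y_{n+1} = (1 + 2/3z)y_n
  Hence R(z) = (1 + 2/3z)/(1 − 1/3z).

Need |R(x)|<1, x<0.
x=-1.1: |R|=0.1951
R=−1: 1+2/3x = −1+1/3x ⇒ -1/3x=2 ⇒ x=2/(-1/3)=-6.0000
Confirm numerically:
  x=-5.452: |R|=0.93516 <1
  x=-5.194: |R|=0.90164 <1
  x=-4.745: |R|=0.83796 <1
  x=-3.204: |R|=0.54932 <1
  x=-6.231: |R|=1.02502 >1
  x=-6.224: |R|=1.02428 >1
Stable set (-6.0000, 0).

z∈(-6.0000,0).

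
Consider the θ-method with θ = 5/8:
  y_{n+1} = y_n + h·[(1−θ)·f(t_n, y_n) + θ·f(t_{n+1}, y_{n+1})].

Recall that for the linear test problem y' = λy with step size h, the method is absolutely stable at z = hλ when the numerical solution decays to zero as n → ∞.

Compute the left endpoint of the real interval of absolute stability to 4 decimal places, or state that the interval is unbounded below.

Test eqn y'=λy, z=hλ:
  y_{n+1} = y_n + z·[3/8·y_n + 5/8·y_{n+1}] ⇒ (1 − 5/8z)y_{n+1} = (1 + 3/8z)y_n
  Hence R(z) = (1 + 3/8z)/(1 − 5/8z).

Find x<0 with |R(x)|<1.
x=-1.44: |R|=0.2421
x=-2: |R|=0.1111
x=-10: |R|=0.3793
x=-100: |R|=0.5748
θ=5/8≥1/2 ⇒ |1+3/8x|<|1−5/8x| ∀x<0 ⇒ stable on all of ℝ⁻.

unbounded; (−∞, 0).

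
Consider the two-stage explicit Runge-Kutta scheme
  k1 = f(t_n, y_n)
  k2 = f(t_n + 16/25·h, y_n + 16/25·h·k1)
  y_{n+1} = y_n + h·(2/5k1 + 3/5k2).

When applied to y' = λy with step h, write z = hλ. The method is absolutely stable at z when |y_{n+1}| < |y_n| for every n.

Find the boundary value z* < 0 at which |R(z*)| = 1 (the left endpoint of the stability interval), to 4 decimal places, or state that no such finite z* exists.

Set f=λy, z=hλ:
  k1=λy_n ⇒ h·k1=z·y_n;  k2=λ(1+16/25z)y_n ⇒ h·k2=z(1+16/25z)y_n
  y_{n+1}/y_n = 1 + 2/5z + 3/5z(1+16/25z) = 1 + z + 48/125z²
  ⇒ R(z) = 1 + z + 48/125z².

Find x<0 with |R(x)|<1.
x=-0.58: |R|=0.5492
R=1: x+48/125x²=0 ⇒ x=−125/48=-2.6042; min R=1−1/(4·48/125)=0.3490>−1
Confirm numerically:
  x=-2.500: |R|=0.90000 <1
  x=-2.362: |R|=0.78035 <1
  x=-2.260: |R|=0.70132 <1
  x=-2.996: |R|=1.45079 >1
  x=-2.919: |R|=1.35290 >1
So |R|<1 on (-2.6042, 0).

z* = -2.6042.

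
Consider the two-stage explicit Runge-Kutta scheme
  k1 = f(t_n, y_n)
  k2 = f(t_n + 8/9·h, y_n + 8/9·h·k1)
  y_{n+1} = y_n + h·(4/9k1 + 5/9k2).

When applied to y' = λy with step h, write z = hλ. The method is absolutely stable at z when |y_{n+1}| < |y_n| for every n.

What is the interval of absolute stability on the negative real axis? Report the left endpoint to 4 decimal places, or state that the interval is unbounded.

Test eqn y'=λy, z=hλ:
  k1=λy_n ⇒ h·k1=z·y_n;  k2=λ(1+8/9z)y_n ⇒ h·k2=z(1+8/9z)y_n
  y_{n+1}/y_n = 1 + 4/9z + 5/9z(1+8/9z) = 1 + z + 40/81z²
  R(z) = 1 + z + 40/81z².

Find x<0 with |R(x)|<1.
x=-1.74: |R|=0.7551
R=1: x+40/81x²=0 ⇒ x=−81/40=-2.0250; min R=1−1/(4·40/81)=0.4938>−1
Confirm numerically:
  x=-1.858: |R|=0.84677 <1
  x=-1.591: |R|=0.65902 <1
  x=-0.856: |R|=0.50584 <1
  x=-2.624: |R|=1.77619 >1
  x=-2.541: |R|=1.64748 >1
  x=-2.126: |R|=1.10604 >1
So |R|<1 on (-2.0250, 0).

z∈(-2.0250,0).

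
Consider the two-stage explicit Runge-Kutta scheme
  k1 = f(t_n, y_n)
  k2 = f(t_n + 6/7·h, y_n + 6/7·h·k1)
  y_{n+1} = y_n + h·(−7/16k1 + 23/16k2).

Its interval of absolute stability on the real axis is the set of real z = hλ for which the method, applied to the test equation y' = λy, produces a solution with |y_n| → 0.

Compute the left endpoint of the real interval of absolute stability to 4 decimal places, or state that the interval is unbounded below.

z* = -0.8116.

Test eqn y'=λy, z=hλ:
  k1=λy_n ⇒ h·k1=z·y_n;  k2=λ(1+6/7z)y_n ⇒ h·k2=z(1+6/7z)y_n
  y_{n+1}/y_n = 1 − 7/16z + 23/16z(1+6/7z) = 1 + z + 69/56z²
  so R(z) = 1 + z + 69/56z².

Need |R(x)|<1, x<0.
x=-0.58: |R|=0.8345
R=1: x+69/56x²=0 ⇒ x=−56/69=-0.8116; min R=1−1/(4·69/56)=0.7971>−1
Confirm numerically:
  x=-0.678: |R|=0.88840 <1
  x=-0.568: |R|=0.82952 <1
  x=-0.515: |R|=0.81180 <1
  x=-1.387: |R|=1.98336 >1
  x=-1.350: |R|=1.89558 >1
Stable set (-0.8116, 0).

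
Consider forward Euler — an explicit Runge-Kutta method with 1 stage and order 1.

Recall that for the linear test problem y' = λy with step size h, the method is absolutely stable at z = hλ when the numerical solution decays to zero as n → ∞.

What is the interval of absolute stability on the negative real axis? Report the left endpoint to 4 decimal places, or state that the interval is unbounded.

Test eqn y'=λy, z=hλ:
  order 1, 1-stage ⇒ R(z)=1+z
  (e.g. R(-0.62)=0.38000, |R|=0.38000)

Find x<0 with |R(x)|<1.
x=-0.62: |R|=0.3800
|R(-1.08)|=0.0800 |R(-0.7)|=0.3000 |R(-0.62)|=0.3800
Bisect:
  x_lo=-2.6321 |R|=1.6321  x_hi=-0.1411 |R|=0.8589
  mid=-1.38661 |R|=0.38661 →hi
  mid=-2.00937 |R|=1.00937 →lo
  mid=-1.69799 |R|=0.69799 →hi
  mid=-1.85368 |R|=0.85368 →hi
  mid=-1.93153 |R|=0.93153 →hi
  mid=-1.97045 |R|=0.97045 →hi
  mid=-1.98991 |R|=0.98991 →hi
  mid=-1.99964 |R|=0.99964 →hi
  ...
  [-2.00010,-1.99994] ⇒ x*=-2.0000
Interval (-2.0000, 0).

(-2.0000, 0).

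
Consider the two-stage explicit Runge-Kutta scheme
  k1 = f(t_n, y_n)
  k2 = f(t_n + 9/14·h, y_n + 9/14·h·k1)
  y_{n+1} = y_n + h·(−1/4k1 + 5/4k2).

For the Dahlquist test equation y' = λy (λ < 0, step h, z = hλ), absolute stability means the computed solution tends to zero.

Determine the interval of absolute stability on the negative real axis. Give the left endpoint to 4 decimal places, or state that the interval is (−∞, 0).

Set f=λy, z=hλ:
  k1=λy_n ⇒ h·k1=z·y_n;  k2=λ(1+9/14z)y_n ⇒ h·k2=z(1+9/14z)y_n
  y_{n+1}/y_n = 1 − 1/4z + 5/4z(1+9/14z) = 1 + z + 45/56z²
  R(z) = 1 + z + 45/56z².

Solve |R(x)|<1 on ℝ⁻.
x=-0.4: |R|=0.7286
R=1: x+45/56x²=0 ⇒ x=−56/45=-1.2444; min R=1−1/(4·45/56)=0.6889>−1
Confirm numerically:
  x=-1.061: |R|=0.84360 <1
  x=-0.977: |R|=0.79003 <1
  x=-0.540: |R|=0.69432 <1
  x=-1.760: |R|=1.72914 >1
  x=-1.748: |R|=1.70732 >1
Stable set (-1.2444, 0).

(-1.2444, 0).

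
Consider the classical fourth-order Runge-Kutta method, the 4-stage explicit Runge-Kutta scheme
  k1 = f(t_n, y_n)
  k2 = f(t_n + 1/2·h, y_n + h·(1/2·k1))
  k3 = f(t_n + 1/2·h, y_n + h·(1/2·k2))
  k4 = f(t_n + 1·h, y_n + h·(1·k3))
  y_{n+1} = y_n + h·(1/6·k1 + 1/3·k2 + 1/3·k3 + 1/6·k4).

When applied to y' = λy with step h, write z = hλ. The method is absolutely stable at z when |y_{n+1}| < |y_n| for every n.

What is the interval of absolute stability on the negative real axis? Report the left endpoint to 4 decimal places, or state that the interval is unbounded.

z∈(-2.7853,0).

On y'=λy, z=hλ:
  order 4, 4-stage ⇒ R(z)=1+z+z^2/2+z^3/6+z^4/24
  (e.g. R(-0.52)=0.59481, |R|=0.59481)

Boundary: |R(x)|=1, x<0.
x=-0.52: |R|=0.5948
|R(-3.18)|=1.7775 |R(-1.86)|=0.2960 |R(-1.12)|=0.3386
Bisect:
  x_lo=-3.3556 |R|=2.2600  x_hi=-0.0866 |R|=0.9171
  mid=-1.72109 |R|=0.27589 →hi
  mid=-2.53835 |R|=0.68720 →hi
  mid=-2.94698 |R|=1.27243 →lo
  mid=-2.74267 |R|=0.93761 →hi
  mid=-2.84483 |R|=1.09353 →lo
  mid=-2.79375 |R|=1.01282 →lo
  mid=-2.76821 |R|=0.97455 →hi
  mid=-2.78098 |R|=0.99351 →hi
  mid=-2.78736 |R|=1.00312 →lo
  ...
  [-2.78537,-2.78517] ⇒ x*=-2.7853
Stable set (-2.7853, 0).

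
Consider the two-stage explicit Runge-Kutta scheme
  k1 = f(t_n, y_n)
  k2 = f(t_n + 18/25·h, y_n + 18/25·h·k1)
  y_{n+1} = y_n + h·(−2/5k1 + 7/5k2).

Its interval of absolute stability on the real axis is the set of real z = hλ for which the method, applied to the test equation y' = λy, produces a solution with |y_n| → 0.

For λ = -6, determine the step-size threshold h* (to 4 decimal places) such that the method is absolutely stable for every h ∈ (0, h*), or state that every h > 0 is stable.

(-0.9921,0); λ=-6 ⇒ h* = (125/126)/6 = 0.1653.

Set f=λy, z=hλ:
  k1=λy_n ⇒ h·k1=z·y_n;  k2=λ(1+18/25z)y_n ⇒ h·k2=z(1+18/25z)y_n
  y_{n+1}/y_n = 1 − 2/5z + 7/5z(1+18/25z) = 1 + z + 126/125z²
  R(z) = 1 + z + 126/125z².

Need |R(x)|<1, x<0.
x=-1.15: |R|=1.1831
R=1: x+126/125x²=0 ⇒ x=−125/126=-0.9921; min R=1−1/(4·126/125)=0.7520>−1
Confirm numerically:
  x=-0.848: |R|=0.87686 <1
  x=-0.643: |R|=0.77376 <1
  x=-0.612: |R|=0.76554 <1
  x=-1.434: |R|=1.63881 >1
  x=-1.427: |R|=1.62562 >1
  x=-1.370: |R|=1.52192 >1
So |R|<1 on (-0.9921, 0).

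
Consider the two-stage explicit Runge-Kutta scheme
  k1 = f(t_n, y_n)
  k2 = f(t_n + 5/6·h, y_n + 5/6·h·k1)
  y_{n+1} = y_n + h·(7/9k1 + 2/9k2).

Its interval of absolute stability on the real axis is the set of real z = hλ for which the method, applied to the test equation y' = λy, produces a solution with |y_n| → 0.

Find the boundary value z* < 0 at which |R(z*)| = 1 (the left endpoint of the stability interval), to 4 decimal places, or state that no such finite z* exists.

z* = -5.4000.

With y'=λy (z=hλ):
  k1=λy_n ⇒ h·k1=z·y_n;  k2=λ(1+5/6z)y_n ⇒ h·k2=z(1+5/6z)y_n
  y_{n+1}/y_n = 1 + 7/9z + 2/9z(1+5/6z) = 1 + z + 5/27z²
  Hence R(z) = 1 + z + 5/27z².

Find x<0 with |R(x)|<1.
x=-1.12: |R|=0.1123
R=1: x+5/27x²=0 ⇒ x=−27/5=-5.4000; min R=1−1/(4·5/27)=-0.3500>−1
Confirm numerically:
  x=-5.125: |R|=0.73900 <1
  x=-4.738: |R|=0.41916 <1
  x=-4.492: |R|=0.24468 <1
  x=-4.289: |R|=0.11758 <1
  x=-5.743: |R|=1.36479 >1
  x=-5.657: |R|=1.26923 >1
  x=-5.511: |R|=1.11328 >1
Stable set (-5.4000, 0).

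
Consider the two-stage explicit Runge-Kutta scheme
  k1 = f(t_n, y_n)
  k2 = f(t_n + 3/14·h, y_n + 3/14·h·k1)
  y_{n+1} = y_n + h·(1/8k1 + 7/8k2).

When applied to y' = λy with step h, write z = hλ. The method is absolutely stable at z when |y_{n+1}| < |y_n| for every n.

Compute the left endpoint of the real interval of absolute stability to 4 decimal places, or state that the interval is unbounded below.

On y'=λy, z=hλ:
  k1=λy_n ⇒ h·k1=z·y_n;  k2=λ(1+3/14z)y_n ⇒ h·k2=z(1+3/14z)y_n
  y_{n+1}/y_n = 1 + 1/8z + 7/8z(1+3/14z) = 1 + z + 3/16z²
  Hence R(z) = 1 + z + 3/16z².

Find x<0 with |R(x)|<1.
x=-1.48: |R|=0.0693
R=1: x+3/16x²=0 ⇒ x=−16/3=-5.3333; min R=1−1/(4·3/16)=-0.3333>−1
Confirm numerically:
  x=-5.281: |R|=0.94818 <1
  x=-5.184: |R|=0.85485 <1
  x=-4.472: |R|=0.27777 <1
  x=-2.843: |R|=0.32750 <1
  x=-5.855: |R|=1.57269 >1
  x=-5.421: |R|=1.08911 >1
So |R|<1 on (-5.3333, 0).

left endpoint -5.3333.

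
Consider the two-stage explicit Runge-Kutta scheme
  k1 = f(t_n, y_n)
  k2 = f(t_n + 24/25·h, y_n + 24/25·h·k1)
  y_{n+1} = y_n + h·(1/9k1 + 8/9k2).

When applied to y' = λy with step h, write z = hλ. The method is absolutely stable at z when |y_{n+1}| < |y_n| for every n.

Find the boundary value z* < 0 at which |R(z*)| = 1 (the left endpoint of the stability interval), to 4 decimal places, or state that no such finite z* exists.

z* = -1.1719.

On y'=λy, z=hλ:
  k1=λy_n ⇒ h·k1=z·y_n;  k2=λ(1+24/25z)y_n ⇒ h·k2=z(1+24/25z)y_n
  y_{n+1}/y_n = 1 + 1/9z + 8/9z(1+24/25z) = 1 + z + 64/75z²
  ⇒ R(z) = 1 + z + 64/75z².

Find x<0 with |R(x)|<1.
x=-0.69: |R|=0.7163
R=1: x+64/75x²=0 ⇒ x=−75/64=-1.1719; min R=1−1/(4·64/75)=0.7070>−1
Confirm numerically:
  x=-1.113: |R|=0.94408 <1
  x=-1.038: |R|=0.88142 <1
  x=-0.607: |R|=0.70741 <1
  x=-0.581: |R|=0.70705 <1
  x=-1.593: |R|=1.57246 >1
  x=-1.288: |R|=1.12763 >1
Interval (-1.1719, 0).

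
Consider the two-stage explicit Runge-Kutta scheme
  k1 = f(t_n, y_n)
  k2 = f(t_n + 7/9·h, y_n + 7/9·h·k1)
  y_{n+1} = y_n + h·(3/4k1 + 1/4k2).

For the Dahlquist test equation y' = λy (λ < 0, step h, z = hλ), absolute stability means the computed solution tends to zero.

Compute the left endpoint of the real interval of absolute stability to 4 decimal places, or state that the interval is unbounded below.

left endpoint -5.1429.

Test eqn y'=λy, z=hλ:
  k1=λy_n ⇒ h·k1=z·y_n;  k2=λ(1+7/9z)y_n ⇒ h·k2=z(1+7/9z)y_n
  y_{n+1}/y_n = 1 + 3/4z + 1/4z(1+7/9z) = 1 + z + 7/36z²
  ⇒ R(z) = 1 + z + 7/36z².

Boundary: |R(x)|=1, x<0.
x=-0.72: |R|=0.3808
R=1: x+7/36x²=0 ⇒ x=−36/7=-5.1429; min R=1−1/(4·7/36)=-0.2857>−1
Confirm numerically:
  x=-4.650: |R|=0.55438 <1
  x=-4.262: |R|=0.27001 <1
  x=-3.655: |R|=0.05741 <1
  x=-2.443: |R|=0.28251 <1
  x=-5.501: |R|=1.38308 >1
  x=-5.370: |R|=1.23718 >1
  x=-5.216: |R|=1.07418 >1
Stable set (-5.1429, 0).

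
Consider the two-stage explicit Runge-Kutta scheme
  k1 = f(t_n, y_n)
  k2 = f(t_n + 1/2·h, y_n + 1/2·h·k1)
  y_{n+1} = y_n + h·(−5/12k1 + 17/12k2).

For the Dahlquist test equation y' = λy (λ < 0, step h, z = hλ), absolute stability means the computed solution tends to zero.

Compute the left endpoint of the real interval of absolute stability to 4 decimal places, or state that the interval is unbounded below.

With y'=λy (z=hλ):
  k1=λy_n ⇒ h·k1=z·y_n;  k2=λ(1+1/2z)y_n ⇒ h·k2=z(1+1/2z)y_n
  y_{n+1}/y_n = 1 − 5/12z + 17/12z(1+1/2z) = 1 + z + 17/24z²
  Hence R(z) = 1 + z + 17/24z².

Need |R(x)|<1, x<0.
x=-1.46: |R|=1.0499
R=1: x+17/24x²=0 ⇒ x=−24/17=-1.4118; min R=1−1/(4·17/24)=0.6471>−1
Confirm numerically:
  x=-1.250: |R|=0.85677 <1
  x=-1.181: |R|=0.80696 <1
  x=-1.091: |R|=0.75212 <1
  x=-0.812: |R|=0.65504 <1
  x=-1.916: |R|=1.68433 >1
  x=-1.876: |R|=1.61689 >1
  x=-1.544: |R|=1.14462 >1
Interval (-1.4118, 0).

left endpoint -1.4118.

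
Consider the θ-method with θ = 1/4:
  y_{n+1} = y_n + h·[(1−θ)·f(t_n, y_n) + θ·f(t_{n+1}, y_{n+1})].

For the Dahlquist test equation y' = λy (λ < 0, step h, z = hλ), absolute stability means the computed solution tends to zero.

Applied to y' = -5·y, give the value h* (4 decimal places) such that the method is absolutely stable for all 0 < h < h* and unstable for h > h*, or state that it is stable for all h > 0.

On y'=λy, z=hλ:
  y_{n+1} = y_n + z·[3/4·y_n + 1/4·y_{n+1}] ⇒ (1 − 1/4z)y_{n+1} = (1 + 3/4z)y_n
  ⇒ R(z) = (1 + 3/4z)/(1 − 1/4z).

Find x<0 with |R(x)|<1.
x=-0.4: |R|=0.6364
R=−1: 1+3/4x = −1+1/4x ⇒ -1/2x=2 ⇒ x=2/(-1/2)=-4.0000
Confirm numerically:
  x=-2.975: |R|=0.70609 <1
  x=-2.769: |R|=0.63628 <1
  x=-2.159: |R|=0.40218 <1
  x=-1.684: |R|=0.18508 <1
  x=-4.472: |R|=1.11143 >1
  x=-4.429: |R|=1.10179 >1
  x=-4.305: |R|=1.07345 >1
Interval (-4.0000, 0).

(-4.0000,0); λ=-5 ⇒ h* = (4)/5 = 0.8000.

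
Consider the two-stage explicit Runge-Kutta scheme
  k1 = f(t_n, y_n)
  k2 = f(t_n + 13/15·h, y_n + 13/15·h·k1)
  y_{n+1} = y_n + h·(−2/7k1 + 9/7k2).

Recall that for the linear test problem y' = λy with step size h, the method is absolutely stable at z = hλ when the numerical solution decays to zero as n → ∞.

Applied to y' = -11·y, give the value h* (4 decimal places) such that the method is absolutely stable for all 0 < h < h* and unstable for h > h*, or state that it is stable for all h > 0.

On y'=λy, z=hλ:
  k1=λy_n ⇒ h·k1=z·y_n;  k2=λ(1+13/15z)y_n ⇒ h·k2=z(1+13/15z)y_n
  y_{n+1}/y_n = 1 − 2/7z + 9/7z(1+13/15z) = 1 + z + 39/35z²
  ⇒ R(z) = 1 + z + 39/35z².

Boundary: |R(x)|=1, x<0.
x=-1.72: |R|=2.5765
R=1: x+39/35x²=0 ⇒ x=−35/39=-0.8974; min R=1−1/(4·39/35)=0.7756>−1
Confirm numerically:
  x=-0.631: |R|=0.81267 <1
  x=-0.507: |R|=0.77943 <1
  x=-0.480: |R|=0.77673 <1
  x=-1.095: |R|=1.24106 >1
  x=-1.001: |R|=1.11552 >1
So |R|<1 on (-0.8974, 0).

(-0.8974,0); λ=-11 ⇒ h* = (35/39)/11 = 0.0816.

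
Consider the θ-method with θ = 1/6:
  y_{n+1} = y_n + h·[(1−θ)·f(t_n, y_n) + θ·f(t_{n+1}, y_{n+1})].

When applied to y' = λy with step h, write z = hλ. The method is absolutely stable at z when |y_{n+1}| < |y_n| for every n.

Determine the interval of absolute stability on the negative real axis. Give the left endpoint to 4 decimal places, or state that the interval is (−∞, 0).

z∈(-3.0000,0).

Set f=λy, z=hλ:
  y_{n+1} = y_n + z·[5/6·y_n + 1/6·y_{n+1}] ⇒ (1 − 1/6z)y_{n+1} = (1 + 5/6z)y_n
  ⇒ R(z) = (1 + 5/6z)/(1 − 1/6z).

Need |R(x)|<1, x<0.
x=-0.35: |R|=0.6693
R=−1: 1+5/6x = −1+1/6x ⇒ -2/3x=2 ⇒ x=2/(-2/3)=-3.0000
Confirm numerically:
  x=-2.380: |R|=0.70406 <1
  x=-1.724: |R|=0.33920 <1
  x=-1.453: |R|=0.16973 <1
  x=-3.550: |R|=1.23037 >1
  x=-3.326: |R|=1.13982 >1
  x=-3.312: |R|=1.13402 >1
Stable set (-3.0000, 0).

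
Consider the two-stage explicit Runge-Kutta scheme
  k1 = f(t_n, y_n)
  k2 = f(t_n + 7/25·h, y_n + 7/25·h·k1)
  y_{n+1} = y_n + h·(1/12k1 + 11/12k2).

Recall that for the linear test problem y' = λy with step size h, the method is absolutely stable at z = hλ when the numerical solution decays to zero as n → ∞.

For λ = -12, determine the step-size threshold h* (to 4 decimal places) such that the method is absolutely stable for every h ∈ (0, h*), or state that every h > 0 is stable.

(-3.8961,0); λ=-12 ⇒ h* = (300/77)/12 = 0.3247.

On y'=λy, z=hλ:
  k1=λy_n ⇒ h·k1=z·y_n;  k2=λ(1+7/25z)y_n ⇒ h·k2=z(1+7/25z)y_n
  y_{n+1}/y_n = 1 + 1/12z + 11/12z(1+7/25z) = 1 + z + 77/300z²
  so R(z) = 1 + z + 77/300z².

Find x<0 with |R(x)|<1.
x=-1: |R|=0.2567
R=1: x+77/300x²=0 ⇒ x=−300/77=-3.8961; min R=1−1/(4·77/300)=0.0260>−1
Confirm numerically:
  x=-3.476: |R|=0.62519 <1
  x=-1.837: |R|=0.02914 <1
  x=-1.771: |R|=0.03402 <1
  x=-4.315: |R|=1.46393 >1
  x=-4.208: |R|=1.33686 >1
Interval (-3.8961, 0).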